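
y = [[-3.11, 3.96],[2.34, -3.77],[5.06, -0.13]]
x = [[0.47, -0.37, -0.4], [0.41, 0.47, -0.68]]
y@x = [[0.16,3.01,-1.45],[-0.45,-2.64,1.63],[2.32,-1.93,-1.94]]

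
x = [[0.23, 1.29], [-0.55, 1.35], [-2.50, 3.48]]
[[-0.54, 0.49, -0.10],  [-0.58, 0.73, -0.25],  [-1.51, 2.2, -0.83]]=x @ [[0.02, -0.28, 0.18], [-0.42, 0.43, -0.11]]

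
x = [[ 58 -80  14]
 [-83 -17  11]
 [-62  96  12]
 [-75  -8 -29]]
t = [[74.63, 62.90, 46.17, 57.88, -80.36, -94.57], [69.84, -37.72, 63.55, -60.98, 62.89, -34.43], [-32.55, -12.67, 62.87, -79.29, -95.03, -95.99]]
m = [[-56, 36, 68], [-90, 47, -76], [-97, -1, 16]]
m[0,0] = -56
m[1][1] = 47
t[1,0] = 69.84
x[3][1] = -8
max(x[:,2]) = 14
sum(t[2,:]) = -252.66000000000003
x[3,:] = [-75, -8, -29]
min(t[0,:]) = -94.57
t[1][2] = 63.55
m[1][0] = -90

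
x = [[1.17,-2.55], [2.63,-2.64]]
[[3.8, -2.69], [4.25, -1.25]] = x @[[0.22, 1.08],[-1.39, 1.55]]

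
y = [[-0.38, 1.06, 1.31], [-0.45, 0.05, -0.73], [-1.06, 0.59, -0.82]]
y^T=[[-0.38, -0.45, -1.06], [1.06, 0.05, 0.59], [1.31, -0.73, -0.82]]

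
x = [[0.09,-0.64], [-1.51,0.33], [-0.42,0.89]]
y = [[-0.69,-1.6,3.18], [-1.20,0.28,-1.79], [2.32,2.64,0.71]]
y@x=[[1.02, 2.74], [0.22, -0.73], [-4.08, 0.02]]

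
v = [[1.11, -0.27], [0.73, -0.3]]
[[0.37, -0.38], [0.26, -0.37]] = v@[[0.30, -0.12],[-0.12, 0.93]]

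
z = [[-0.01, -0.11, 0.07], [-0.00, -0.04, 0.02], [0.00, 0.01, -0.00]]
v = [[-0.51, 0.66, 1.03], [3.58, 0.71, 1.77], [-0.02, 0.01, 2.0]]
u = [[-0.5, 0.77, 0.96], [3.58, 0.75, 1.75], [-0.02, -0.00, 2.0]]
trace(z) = -0.05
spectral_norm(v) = 4.17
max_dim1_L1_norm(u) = 6.08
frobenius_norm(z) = 0.14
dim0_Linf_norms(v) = [3.58, 0.71, 2.0]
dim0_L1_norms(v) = [4.11, 1.38, 4.8]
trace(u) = 2.25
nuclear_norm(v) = 6.89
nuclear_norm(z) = 0.15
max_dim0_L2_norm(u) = 3.61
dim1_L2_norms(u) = [1.33, 4.05, 2.0]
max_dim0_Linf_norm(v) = 3.58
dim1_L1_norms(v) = [2.2, 6.06, 2.03]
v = u + z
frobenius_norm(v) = 4.71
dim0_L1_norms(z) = [0.01, 0.16, 0.09]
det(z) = 0.00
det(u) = -6.28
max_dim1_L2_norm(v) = 4.06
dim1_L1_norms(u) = [2.23, 6.08, 2.02]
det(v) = -5.41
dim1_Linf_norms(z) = [0.11, 0.04, 0.01]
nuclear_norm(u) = 6.97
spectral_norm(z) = 0.14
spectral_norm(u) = 4.17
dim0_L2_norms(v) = [3.62, 0.97, 2.86]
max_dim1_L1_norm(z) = 0.19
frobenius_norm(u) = 4.71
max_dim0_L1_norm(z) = 0.16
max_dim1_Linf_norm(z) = 0.11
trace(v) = 2.20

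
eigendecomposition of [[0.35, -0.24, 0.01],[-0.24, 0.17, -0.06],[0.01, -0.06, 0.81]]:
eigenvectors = [[-0.57, -0.82, 0.08], [-0.82, 0.55, -0.12], [-0.05, 0.14, 0.99]]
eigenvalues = [0.0, 0.51, 0.82]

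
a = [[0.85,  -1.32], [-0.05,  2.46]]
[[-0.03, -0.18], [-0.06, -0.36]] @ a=[[-0.02, -0.40], [-0.03, -0.81]]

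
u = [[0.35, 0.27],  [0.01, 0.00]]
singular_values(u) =[0.44, 0.01]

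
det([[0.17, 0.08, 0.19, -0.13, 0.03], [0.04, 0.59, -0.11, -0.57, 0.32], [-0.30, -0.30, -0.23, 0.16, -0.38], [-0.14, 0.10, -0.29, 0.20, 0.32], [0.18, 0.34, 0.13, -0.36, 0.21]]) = -0.000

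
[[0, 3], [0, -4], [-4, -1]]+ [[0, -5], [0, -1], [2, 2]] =[[0, -2], [0, -5], [-2, 1]]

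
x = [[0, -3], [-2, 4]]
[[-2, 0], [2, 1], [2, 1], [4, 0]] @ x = [[0, 6], [-2, -2], [-2, -2], [0, -12]]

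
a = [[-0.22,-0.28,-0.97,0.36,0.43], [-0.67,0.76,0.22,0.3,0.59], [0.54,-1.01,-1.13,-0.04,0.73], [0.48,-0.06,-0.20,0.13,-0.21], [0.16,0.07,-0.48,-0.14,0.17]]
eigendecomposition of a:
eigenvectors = [[-0.82+0.00j, 0.20+0.49j, 0.20-0.49j, 0.18+0.00j, (-0.44+0j)], [(-0.35+0j), -0.24-0.00j, -0.24+0.00j, 0.88+0.00j, (-0.22+0j)], [(-0.35+0j), (0.66+0j), (0.66-0j), (-0.28+0j), (0.04+0j)], [(0.3+0j), (0.23-0.02j), (0.23+0.02j), (0.02+0j), -0.87+0.00j], [0.03+0.00j, (0.29+0.28j), (0.29-0.28j), 0.35+0.00j, 0.07+0.00j]]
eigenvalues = [(-0.9+0j), (-0.29+0.71j), (-0.29-0.71j), (0.8+0j), (0.38+0j)]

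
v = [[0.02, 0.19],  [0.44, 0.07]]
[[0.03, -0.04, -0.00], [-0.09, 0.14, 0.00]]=v @ [[-0.24, 0.35, 0.01], [0.18, -0.25, -0.01]]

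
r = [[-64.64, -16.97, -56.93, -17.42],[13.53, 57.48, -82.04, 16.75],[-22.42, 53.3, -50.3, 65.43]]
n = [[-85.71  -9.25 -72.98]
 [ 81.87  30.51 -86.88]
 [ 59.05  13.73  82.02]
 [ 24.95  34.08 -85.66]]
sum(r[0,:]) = -155.95999999999998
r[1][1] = 57.48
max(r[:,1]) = 57.48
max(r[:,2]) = -50.3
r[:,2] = [-56.93, -82.04, -50.3]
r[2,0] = -22.42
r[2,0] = -22.42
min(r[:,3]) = -17.42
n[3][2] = -85.66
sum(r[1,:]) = 5.719999999999985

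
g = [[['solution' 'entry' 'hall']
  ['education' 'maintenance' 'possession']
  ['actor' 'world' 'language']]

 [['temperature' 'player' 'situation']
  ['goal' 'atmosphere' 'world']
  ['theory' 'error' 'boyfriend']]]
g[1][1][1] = 'atmosphere'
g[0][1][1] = 'maintenance'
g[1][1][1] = 'atmosphere'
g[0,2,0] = 'actor'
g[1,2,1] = 'error'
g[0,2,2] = 'language'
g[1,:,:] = [['temperature', 'player', 'situation'], ['goal', 'atmosphere', 'world'], ['theory', 'error', 'boyfriend']]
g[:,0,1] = ['entry', 'player']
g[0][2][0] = 'actor'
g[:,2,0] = ['actor', 'theory']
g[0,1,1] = 'maintenance'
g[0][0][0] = 'solution'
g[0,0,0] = 'solution'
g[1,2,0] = 'theory'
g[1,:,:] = [['temperature', 'player', 'situation'], ['goal', 'atmosphere', 'world'], ['theory', 'error', 'boyfriend']]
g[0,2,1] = 'world'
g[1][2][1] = 'error'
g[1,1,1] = 'atmosphere'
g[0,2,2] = 'language'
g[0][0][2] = 'hall'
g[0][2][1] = 'world'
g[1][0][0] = 'temperature'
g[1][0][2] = 'situation'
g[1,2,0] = 'theory'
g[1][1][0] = 'goal'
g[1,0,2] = 'situation'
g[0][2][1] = 'world'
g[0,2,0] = 'actor'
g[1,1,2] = 'world'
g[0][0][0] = 'solution'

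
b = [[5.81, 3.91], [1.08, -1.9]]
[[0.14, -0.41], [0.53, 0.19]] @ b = [[0.37, 1.33], [3.28, 1.71]]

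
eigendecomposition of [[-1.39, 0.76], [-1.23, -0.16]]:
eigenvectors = [[-0.39+0.48j, -0.39-0.48j], [(-0.79+0j), (-0.79-0j)]]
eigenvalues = [(-0.77+0.75j), (-0.77-0.75j)]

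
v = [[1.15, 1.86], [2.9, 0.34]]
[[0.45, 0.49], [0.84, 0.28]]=v@[[0.28, 0.07], [0.07, 0.22]]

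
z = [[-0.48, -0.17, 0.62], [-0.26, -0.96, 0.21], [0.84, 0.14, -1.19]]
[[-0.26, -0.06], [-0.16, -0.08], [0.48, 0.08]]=z @ [[0.25,0.23],[0.05,0.04],[-0.22,0.10]]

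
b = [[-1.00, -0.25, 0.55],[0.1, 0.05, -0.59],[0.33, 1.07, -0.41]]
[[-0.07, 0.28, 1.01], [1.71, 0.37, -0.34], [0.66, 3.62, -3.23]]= b@[[-1.66, -1.50, -0.12], [-0.09, 3.62, -2.86], [-3.19, -0.58, 0.31]]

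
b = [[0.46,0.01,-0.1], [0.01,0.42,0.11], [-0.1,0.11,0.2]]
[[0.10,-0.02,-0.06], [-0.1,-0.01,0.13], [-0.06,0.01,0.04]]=b @[[0.2, -0.03, -0.14],[-0.22, -0.03, 0.34],[-0.06, 0.04, -0.06]]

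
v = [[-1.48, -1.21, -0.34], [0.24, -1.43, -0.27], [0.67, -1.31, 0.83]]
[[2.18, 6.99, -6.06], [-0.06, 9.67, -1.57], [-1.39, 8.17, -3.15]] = v@[[-1.28, 0.77, 3.0], [-0.04, -6.45, 2.14], [-0.70, -0.96, -2.84]]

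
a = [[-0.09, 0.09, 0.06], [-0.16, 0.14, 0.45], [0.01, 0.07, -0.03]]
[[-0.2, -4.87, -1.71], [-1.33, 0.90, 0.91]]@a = [[0.78, -0.82, -2.15], [-0.02, 0.07, 0.3]]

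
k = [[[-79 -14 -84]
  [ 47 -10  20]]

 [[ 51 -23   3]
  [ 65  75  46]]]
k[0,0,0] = -79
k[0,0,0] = -79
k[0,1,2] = 20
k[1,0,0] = 51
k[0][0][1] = -14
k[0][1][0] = 47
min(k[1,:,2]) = 3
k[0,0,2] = -84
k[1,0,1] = -23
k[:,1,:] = [[47, -10, 20], [65, 75, 46]]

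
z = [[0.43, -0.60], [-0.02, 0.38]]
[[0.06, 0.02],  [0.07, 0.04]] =z @ [[0.43, 0.21], [0.21, 0.11]]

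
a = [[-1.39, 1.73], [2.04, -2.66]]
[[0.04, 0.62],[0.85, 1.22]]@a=[[1.21, -1.58],  [1.31, -1.77]]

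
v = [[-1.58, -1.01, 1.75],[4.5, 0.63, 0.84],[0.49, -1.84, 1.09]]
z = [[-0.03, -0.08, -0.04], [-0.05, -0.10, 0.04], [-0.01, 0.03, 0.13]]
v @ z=[[0.08, 0.28, 0.25], [-0.17, -0.40, -0.05], [0.07, 0.18, 0.05]]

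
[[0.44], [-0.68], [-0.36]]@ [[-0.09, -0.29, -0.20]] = [[-0.04, -0.13, -0.09], [0.06, 0.20, 0.14], [0.03, 0.1, 0.07]]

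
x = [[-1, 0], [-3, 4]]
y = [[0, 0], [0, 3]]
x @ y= [[0, 0], [0, 12]]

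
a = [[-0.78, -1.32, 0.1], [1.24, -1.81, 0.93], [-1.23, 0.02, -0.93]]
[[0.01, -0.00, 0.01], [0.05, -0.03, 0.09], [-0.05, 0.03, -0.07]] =a@[[0.00, -0.0, 0.01], [-0.0, 0.00, -0.01], [0.05, -0.03, 0.06]]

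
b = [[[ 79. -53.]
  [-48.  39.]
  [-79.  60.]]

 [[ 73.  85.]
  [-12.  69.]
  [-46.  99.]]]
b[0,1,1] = 39.0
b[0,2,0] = -79.0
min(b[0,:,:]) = -79.0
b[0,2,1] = 60.0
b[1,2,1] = 99.0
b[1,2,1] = 99.0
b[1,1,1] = 69.0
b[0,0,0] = 79.0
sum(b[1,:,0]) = 15.0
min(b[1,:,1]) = 69.0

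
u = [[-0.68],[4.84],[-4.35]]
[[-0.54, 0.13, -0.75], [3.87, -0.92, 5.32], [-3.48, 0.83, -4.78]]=u@[[0.8, -0.19, 1.10]]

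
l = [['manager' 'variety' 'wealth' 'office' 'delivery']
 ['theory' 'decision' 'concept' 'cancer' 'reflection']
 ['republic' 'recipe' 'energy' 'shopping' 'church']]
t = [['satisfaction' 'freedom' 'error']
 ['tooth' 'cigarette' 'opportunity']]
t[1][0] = 'tooth'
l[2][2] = 'energy'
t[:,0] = ['satisfaction', 'tooth']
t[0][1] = 'freedom'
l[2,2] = 'energy'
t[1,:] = ['tooth', 'cigarette', 'opportunity']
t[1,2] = 'opportunity'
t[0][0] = 'satisfaction'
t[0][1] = 'freedom'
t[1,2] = 'opportunity'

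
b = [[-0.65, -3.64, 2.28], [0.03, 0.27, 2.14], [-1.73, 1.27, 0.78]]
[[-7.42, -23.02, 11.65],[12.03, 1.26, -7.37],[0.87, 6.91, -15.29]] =b @ [[4.91, 0.42, 3.49], [4.3, 6.13, -5.57], [5.01, -0.19, -2.79]]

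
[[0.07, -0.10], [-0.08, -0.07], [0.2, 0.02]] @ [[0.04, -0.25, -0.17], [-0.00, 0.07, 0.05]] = [[0.0, -0.02, -0.02], [-0.0, 0.02, 0.01], [0.01, -0.05, -0.03]]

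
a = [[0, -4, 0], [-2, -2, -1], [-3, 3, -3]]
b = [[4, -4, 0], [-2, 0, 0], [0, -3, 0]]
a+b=[[4, -8, 0], [-4, -2, -1], [-3, 0, -3]]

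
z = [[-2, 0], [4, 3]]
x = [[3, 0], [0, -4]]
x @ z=[[-6, 0], [-16, -12]]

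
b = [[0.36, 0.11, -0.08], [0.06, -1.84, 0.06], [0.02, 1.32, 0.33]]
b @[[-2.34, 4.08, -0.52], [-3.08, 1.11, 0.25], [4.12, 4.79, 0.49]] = [[-1.51, 1.21, -0.20], [5.77, -1.51, -0.46], [-2.75, 3.13, 0.48]]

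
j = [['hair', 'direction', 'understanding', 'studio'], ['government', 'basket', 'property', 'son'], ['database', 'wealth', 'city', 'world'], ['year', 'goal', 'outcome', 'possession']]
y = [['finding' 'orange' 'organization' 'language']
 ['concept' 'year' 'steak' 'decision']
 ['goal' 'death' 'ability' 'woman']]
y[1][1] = 'year'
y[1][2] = 'steak'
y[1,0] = 'concept'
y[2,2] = 'ability'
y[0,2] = 'organization'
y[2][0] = 'goal'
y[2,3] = 'woman'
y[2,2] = 'ability'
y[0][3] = 'language'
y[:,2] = ['organization', 'steak', 'ability']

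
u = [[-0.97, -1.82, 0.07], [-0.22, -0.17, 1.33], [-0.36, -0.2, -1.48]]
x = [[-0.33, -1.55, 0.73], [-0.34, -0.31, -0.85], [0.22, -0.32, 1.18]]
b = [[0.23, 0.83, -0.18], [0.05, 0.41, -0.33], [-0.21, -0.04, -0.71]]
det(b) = 0.00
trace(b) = -0.07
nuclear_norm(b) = 1.77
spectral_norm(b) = 1.02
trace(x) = 0.54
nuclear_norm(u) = 4.33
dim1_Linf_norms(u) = [1.82, 1.33, 1.48]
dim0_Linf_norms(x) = [0.34, 1.55, 1.18]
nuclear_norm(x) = 3.25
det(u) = 0.96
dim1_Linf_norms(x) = [1.55, 0.85, 1.18]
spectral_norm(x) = 1.97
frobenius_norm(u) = 2.91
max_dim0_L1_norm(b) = 1.28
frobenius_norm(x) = 2.35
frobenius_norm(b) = 1.27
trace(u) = -2.62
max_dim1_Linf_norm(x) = 1.55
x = u @ b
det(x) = 0.01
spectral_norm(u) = 2.11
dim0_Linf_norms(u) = [0.97, 1.82, 1.48]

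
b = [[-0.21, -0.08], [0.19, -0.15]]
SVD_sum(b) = [[-0.18,  0.04], [0.21,  -0.05]] + [[-0.03, -0.12], [-0.02, -0.1]]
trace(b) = -0.36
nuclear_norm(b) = 0.45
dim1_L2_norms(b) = [0.22, 0.24]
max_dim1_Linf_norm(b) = 0.21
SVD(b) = [[-0.65, 0.76],[0.76, 0.65]] @ diag([0.2876498204307083, 0.16235017956929162]) @ [[0.98, -0.21], [-0.21, -0.98]]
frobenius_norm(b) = 0.33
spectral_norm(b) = 0.29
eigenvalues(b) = [(-0.18+0.12j), (-0.18-0.12j)]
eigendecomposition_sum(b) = [[(-0.1+0.04j), -0.04-0.06j], [(0.1+0.14j), -0.08+0.08j]] + [[-0.10-0.04j,-0.04+0.06j], [0.10-0.14j,(-0.08-0.08j)]]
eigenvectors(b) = [[(0.13-0.53j), (0.13+0.53j)],[-0.84+0.00j, -0.84-0.00j]]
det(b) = 0.05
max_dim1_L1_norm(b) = 0.34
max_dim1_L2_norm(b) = 0.24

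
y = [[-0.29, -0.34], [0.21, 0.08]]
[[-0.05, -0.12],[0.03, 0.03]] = y@[[0.16, 0.01], [0.01, 0.33]]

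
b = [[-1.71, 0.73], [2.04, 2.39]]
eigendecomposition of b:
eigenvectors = [[-0.91, -0.16], [0.42, -0.99]]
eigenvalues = [-2.05, 2.73]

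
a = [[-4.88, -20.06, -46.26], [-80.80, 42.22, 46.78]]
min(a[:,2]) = -46.26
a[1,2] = 46.78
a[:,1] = [-20.06, 42.22]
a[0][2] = -46.26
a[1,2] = 46.78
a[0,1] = -20.06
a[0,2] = -46.26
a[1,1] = 42.22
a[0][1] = -20.06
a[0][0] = -4.88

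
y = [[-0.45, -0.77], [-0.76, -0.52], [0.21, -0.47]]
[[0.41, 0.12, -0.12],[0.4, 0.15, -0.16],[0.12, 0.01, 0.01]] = y @ [[-0.26, -0.14, 0.18], [-0.38, -0.08, 0.05]]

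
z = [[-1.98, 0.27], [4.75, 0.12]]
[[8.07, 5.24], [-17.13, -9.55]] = z @ [[-3.68, -2.11],  [2.89, 3.95]]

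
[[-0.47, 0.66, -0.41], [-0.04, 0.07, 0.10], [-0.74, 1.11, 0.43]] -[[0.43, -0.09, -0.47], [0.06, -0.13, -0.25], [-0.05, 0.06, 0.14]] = [[-0.9, 0.75, 0.06], [-0.10, 0.2, 0.35], [-0.69, 1.05, 0.29]]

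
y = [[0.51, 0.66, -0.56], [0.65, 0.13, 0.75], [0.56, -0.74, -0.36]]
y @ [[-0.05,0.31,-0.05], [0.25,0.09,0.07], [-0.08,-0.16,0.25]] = [[0.18, 0.31, -0.12], [-0.06, 0.09, 0.16], [-0.18, 0.16, -0.17]]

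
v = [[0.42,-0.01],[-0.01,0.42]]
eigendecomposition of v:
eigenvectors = [[0.71,0.71], [-0.71,0.71]]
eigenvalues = [0.43, 0.41]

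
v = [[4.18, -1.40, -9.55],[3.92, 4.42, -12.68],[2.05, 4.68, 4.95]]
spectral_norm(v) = 17.40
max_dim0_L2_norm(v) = 16.63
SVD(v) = [[-0.58, -0.25, -0.77], [-0.78, 0.42, 0.46], [0.21, 0.87, -0.44]] @ diag([17.402199577257, 6.86816343671334, 2.6304525998219828]) @ [[-0.29, -0.10, 0.95], [0.35, 0.92, 0.2], [-0.89, 0.39, -0.23]]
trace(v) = 13.55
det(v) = 314.39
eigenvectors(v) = [[0.86+0.00j, 0.44+0.25j, 0.44-0.25j], [-0.47+0.00j, 0.73+0.00j, (0.73-0j)], [0.20+0.00j, 0.08-0.46j, 0.08+0.46j]]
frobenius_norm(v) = 18.89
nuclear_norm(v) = 26.90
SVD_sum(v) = [[2.97, 0.97, -9.68], [3.98, 1.3, -12.97], [-1.07, -0.35, 3.49]] + [[-0.6,-1.58,-0.34], [1.01,2.65,0.58], [2.08,5.48,1.19]] + [[1.81, -0.79, 0.48], [-1.07, 0.47, -0.28], [1.04, -0.45, 0.27]]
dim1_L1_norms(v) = [15.13, 21.02, 11.68]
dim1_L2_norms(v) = [10.52, 13.99, 7.11]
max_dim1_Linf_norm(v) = 12.68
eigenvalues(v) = [(2.71+0j), (5.42+9.31j), (5.42-9.31j)]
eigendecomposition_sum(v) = [[1.82-0.00j, -1.20+0.00j, (0.98+0j)], [(-1+0j), (0.66-0j), (-0.54-0j)], [0.43-0.00j, (-0.28+0j), (0.23+0j)]] + [[1.18+1.36j,  (-0.1+2.81j),  -5.27+0.81j], [2.46+0.87j,  1.88+3.62j,  -6.07+4.78j], [0.81-1.46j,  (2.48-0.8j),  (2.36+4.33j)]] + [[1.18-1.36j,-0.10-2.81j,-5.27-0.81j], [2.46-0.87j,1.88-3.62j,-6.07-4.78j], [0.81+1.46j,(2.48+0.8j),2.36-4.33j]]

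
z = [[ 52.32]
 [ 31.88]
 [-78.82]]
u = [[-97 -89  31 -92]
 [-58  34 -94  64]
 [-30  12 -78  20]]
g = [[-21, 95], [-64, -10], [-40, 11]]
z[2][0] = -78.82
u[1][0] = -58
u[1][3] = 64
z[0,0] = 52.32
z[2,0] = -78.82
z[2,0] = -78.82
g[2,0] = -40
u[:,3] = [-92, 64, 20]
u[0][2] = 31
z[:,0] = [52.32, 31.88, -78.82]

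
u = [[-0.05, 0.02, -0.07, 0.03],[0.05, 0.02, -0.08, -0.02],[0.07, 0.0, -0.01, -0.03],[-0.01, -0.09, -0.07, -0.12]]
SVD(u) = [[0.01, 0.86, -0.19, 0.48],[0.31, 0.43, 0.68, -0.51],[0.20, -0.26, 0.62, 0.72],[0.93, -0.09, -0.35, 0.01]] @ diag([0.17365902338203348, 0.10619964947852295, 0.10177380718217607, 0.0025040407909013413]) @ [[0.11, -0.45, -0.53, -0.71], [-0.37, 0.32, -0.8, 0.34], [0.88, 0.41, -0.22, 0.05], [0.27, -0.73, -0.15, 0.61]]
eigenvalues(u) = [(-0.16+0j), (-0+0.07j), (-0-0.07j), (0.01+0j)]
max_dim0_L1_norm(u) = 0.23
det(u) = -0.00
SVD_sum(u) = [[0.0, -0.00, -0.0, -0.00], [0.01, -0.02, -0.03, -0.04], [0.00, -0.02, -0.02, -0.02], [0.02, -0.07, -0.09, -0.11]] + [[-0.03, 0.03, -0.07, 0.03],[-0.02, 0.01, -0.04, 0.02],[0.01, -0.01, 0.02, -0.01],[0.00, -0.00, 0.01, -0.00]] + [[-0.02,-0.01,0.0,-0.00], [0.06,0.03,-0.02,0.0], [0.06,0.03,-0.01,0.0], [-0.03,-0.01,0.01,-0.0]] + [[0.00, -0.00, -0.00, 0.00], [-0.0, 0.0, 0.00, -0.00], [0.00, -0.0, -0.00, 0.0], [0.00, -0.0, -0.0, 0.0]]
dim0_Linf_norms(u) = [0.07, 0.09, 0.08, 0.12]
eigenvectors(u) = [[(0.14+0j),0.20-0.42j,0.20+0.42j,0.22+0.00j],[-0.25+0.00j,(-0.41-0.36j),-0.41+0.36j,-0.76+0.00j],[-0.25+0.00j,(-0.43-0.02j),-0.43+0.02j,(-0.14+0j)],[(-0.93+0j),(0.55+0j),0.55-0.00j,0.60+0.00j]]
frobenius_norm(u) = 0.23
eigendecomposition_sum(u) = [[(-0.01+0j), 0.01-0.00j, 0.01+0.00j, (0.02+0j)],[0.02-0.00j, -0.02+0.00j, -0.02-0.00j, -0.03-0.00j],[0.02-0.00j, (-0.02+0j), (-0.02-0j), -0.03-0.00j],[(0.06-0j), (-0.07+0j), (-0.06-0j), (-0.12-0j)]] + [[-0.02+0.02j, (0.01+0.01j), (-0.04-0.01j), (0.01+0j)], [(0.02+0.03j), (0.02-0j), (-0.03+0.04j), 0.01-0.01j], [0.03+0.01j, 0.01-0.01j, 0.04j, -0.01j], [(-0.04-0.01j), -0.01+0.01j, (-0.01-0.05j), (-0+0.01j)]] + [[-0.02-0.02j,(0.01-0.01j),-0.04+0.01j,(0.01-0j)], [0.02-0.03j,0.02+0.00j,-0.03-0.04j,0.01+0.01j], [0.03-0.01j,0.01+0.01j,-0.04j,0.00+0.01j], [(-0.04+0.01j),-0.01-0.01j,(-0.01+0.05j),-0.00-0.01j]] + [[0.00-0.00j, -0.00+0.00j, -0j, 0j], [-0.00+0.00j, (0.01-0j), -0.01+0.00j, -0.00-0.00j], [-0.00+0.00j, 0.00-0.00j, -0.00+0.00j, -0.00-0.00j], [-0j, (-0+0j), 0.01-0.00j, 0.00+0.00j]]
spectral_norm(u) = 0.17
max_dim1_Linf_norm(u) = 0.12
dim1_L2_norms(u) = [0.09, 0.1, 0.08, 0.17]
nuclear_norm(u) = 0.38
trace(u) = -0.16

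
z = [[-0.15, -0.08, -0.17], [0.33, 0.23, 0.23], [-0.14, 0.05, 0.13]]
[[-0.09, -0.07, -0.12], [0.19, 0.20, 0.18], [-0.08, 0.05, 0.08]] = z@ [[0.59, -0.05, 0.05], [-0.05, 0.9, 0.02], [0.05, 0.02, 0.68]]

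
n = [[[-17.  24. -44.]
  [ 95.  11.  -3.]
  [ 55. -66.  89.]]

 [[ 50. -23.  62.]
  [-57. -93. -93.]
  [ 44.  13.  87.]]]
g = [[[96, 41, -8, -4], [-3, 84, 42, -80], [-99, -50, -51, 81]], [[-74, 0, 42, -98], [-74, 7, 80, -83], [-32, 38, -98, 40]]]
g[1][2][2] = -98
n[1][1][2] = -93.0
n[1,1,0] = -57.0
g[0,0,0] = 96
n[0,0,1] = 24.0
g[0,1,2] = 42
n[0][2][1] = -66.0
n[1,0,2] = 62.0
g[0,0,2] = -8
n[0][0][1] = 24.0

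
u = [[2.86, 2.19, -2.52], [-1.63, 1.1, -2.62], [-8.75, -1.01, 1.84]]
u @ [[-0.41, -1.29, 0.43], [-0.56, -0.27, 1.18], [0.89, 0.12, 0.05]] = [[-4.64,  -4.58,  3.69], [-2.28,  1.49,  0.47], [5.79,  11.78,  -4.86]]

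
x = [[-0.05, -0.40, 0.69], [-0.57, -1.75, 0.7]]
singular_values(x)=[2.07, 0.49]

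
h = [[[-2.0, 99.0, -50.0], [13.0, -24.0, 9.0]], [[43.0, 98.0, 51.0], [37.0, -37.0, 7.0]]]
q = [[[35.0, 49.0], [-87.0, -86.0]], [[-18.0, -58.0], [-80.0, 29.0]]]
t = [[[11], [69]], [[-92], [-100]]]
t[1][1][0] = -100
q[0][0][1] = 49.0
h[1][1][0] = 37.0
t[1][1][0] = -100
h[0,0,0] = -2.0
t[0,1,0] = 69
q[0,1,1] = -86.0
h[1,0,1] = 98.0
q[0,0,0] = 35.0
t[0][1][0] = 69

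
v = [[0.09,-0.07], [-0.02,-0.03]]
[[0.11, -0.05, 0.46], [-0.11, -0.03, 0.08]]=v @ [[2.71, 0.23, 1.99],[1.96, 0.97, -3.98]]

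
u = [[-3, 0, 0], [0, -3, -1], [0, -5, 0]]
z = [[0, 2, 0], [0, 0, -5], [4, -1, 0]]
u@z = [[0, -6, 0], [-4, 1, 15], [0, 0, 25]]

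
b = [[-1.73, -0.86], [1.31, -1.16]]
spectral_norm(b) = 2.17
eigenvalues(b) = [(-1.44+1.02j), (-1.44-1.02j)]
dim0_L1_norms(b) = [3.04, 2.02]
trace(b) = -2.89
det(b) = 3.13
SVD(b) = [[-0.79, 0.61], [0.61, 0.79]] @ diag([2.170111829809, 1.4438887235943882]) @ [[1.0, -0.01], [-0.01, -1.0]]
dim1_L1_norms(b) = [2.59, 2.47]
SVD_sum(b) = [[-1.72, 0.02], [1.32, -0.02]] + [[-0.01,-0.88], [-0.01,-1.14]]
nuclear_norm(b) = 3.61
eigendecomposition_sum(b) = [[-0.86+0.31j,  -0.43-0.61j], [(0.66+0.93j),  (-0.58+0.71j)]] + [[-0.86-0.31j, (-0.43+0.61j)],[(0.66-0.93j), -0.58-0.71j]]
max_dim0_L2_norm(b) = 2.17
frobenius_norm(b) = 2.61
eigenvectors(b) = [[0.17-0.61j, (0.17+0.61j)], [-0.78+0.00j, (-0.78-0j)]]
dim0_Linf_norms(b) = [1.73, 1.16]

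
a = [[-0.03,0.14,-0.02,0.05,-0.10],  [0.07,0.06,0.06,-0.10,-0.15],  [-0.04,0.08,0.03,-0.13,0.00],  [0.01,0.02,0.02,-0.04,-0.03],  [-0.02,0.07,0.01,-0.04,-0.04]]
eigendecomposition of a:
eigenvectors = [[(-0.86+0j), (0.7+0j), 0.70+0.00j, (-0.11-0j), (-0.11+0j)], [(0.16+0j), 0.64+0.00j, 0.45+0.00j, -0.30-0.05j, (-0.3+0.05j)], [(-0.33+0j), 0.14+0.00j, 0.14+0.00j, (-0.85+0j), (-0.85-0j)], [0.02+0.00j, (0.14+0j), (0.11+0j), (-0.25+0.06j), (-0.25-0.06j)], [(-0.36+0j), (0.24+0j), (0.53+0j), -0.32-0.03j, -0.32+0.03j]]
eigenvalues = [(-0.11+0j), (0.07+0j), (-0.01+0j), (0.01+0.01j), (0.01-0.01j)]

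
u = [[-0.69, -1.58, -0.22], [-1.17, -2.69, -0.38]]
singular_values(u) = [3.43, 0.0]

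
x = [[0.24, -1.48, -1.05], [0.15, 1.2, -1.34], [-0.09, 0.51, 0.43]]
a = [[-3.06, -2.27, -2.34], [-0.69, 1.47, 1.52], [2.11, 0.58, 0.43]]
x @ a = [[-1.93,-3.33,-3.26], [-4.11,0.65,0.9], [0.83,1.20,1.17]]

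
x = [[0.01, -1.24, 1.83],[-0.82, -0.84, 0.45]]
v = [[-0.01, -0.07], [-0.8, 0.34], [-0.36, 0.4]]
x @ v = [[0.33, 0.31], [0.52, -0.05]]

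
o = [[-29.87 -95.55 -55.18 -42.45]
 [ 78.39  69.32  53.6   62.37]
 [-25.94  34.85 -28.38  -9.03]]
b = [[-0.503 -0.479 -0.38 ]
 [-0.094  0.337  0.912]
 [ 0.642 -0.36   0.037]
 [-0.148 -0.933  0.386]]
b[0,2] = -0.38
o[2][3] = -9.03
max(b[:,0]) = 0.642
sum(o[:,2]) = -29.959999999999997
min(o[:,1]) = -95.55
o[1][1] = 69.32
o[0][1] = -95.55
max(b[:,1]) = 0.337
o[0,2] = -55.18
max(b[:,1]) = 0.337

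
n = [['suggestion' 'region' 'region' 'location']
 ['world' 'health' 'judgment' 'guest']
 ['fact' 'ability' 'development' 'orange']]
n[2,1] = 'ability'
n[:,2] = ['region', 'judgment', 'development']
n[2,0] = 'fact'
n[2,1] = 'ability'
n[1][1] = 'health'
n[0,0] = 'suggestion'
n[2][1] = 'ability'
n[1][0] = 'world'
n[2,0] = 'fact'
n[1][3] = 'guest'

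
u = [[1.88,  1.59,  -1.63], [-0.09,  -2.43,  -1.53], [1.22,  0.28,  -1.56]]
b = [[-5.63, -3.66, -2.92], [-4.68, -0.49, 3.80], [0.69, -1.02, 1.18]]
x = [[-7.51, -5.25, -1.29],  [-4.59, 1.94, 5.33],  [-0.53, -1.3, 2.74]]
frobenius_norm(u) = 4.58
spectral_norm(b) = 8.01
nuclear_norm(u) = 6.46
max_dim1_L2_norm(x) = 9.25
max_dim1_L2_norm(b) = 7.32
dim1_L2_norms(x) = [9.25, 7.3, 3.08]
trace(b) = -4.94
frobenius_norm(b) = 9.65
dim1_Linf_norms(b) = [5.63, 4.68, 1.18]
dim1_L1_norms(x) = [14.05, 11.86, 4.57]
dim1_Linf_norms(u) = [1.88, 2.43, 1.56]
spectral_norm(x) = 9.75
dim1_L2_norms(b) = [7.32, 6.05, 1.71]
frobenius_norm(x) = 12.18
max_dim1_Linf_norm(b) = 5.63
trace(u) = -2.11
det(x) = -152.18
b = x + u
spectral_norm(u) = 3.49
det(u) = -0.05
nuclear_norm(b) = 14.70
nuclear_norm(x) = 18.94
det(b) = -63.30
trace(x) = -2.83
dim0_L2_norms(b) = [7.35, 3.83, 4.94]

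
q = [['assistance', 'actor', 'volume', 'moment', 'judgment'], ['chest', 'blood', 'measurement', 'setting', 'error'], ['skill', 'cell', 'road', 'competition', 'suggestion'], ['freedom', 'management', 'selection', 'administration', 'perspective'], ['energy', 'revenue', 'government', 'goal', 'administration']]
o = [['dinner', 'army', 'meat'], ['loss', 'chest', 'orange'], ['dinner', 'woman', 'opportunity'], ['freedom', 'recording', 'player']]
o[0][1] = 'army'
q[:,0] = ['assistance', 'chest', 'skill', 'freedom', 'energy']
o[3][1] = 'recording'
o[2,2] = 'opportunity'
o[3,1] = 'recording'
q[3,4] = 'perspective'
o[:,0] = ['dinner', 'loss', 'dinner', 'freedom']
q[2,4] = 'suggestion'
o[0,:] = ['dinner', 'army', 'meat']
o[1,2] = 'orange'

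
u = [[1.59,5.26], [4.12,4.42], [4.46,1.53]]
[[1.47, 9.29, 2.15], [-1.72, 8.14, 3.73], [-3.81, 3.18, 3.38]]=u@[[-1.06,0.12,0.69], [0.6,1.73,0.2]]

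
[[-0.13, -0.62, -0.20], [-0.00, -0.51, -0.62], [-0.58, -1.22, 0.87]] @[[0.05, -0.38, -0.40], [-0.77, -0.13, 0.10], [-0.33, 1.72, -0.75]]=[[0.54, -0.21, 0.14], [0.60, -1.00, 0.41], [0.62, 1.88, -0.54]]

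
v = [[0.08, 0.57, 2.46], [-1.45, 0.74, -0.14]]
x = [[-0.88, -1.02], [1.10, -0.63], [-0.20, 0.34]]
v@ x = [[0.06, 0.4],  [2.12, 0.97]]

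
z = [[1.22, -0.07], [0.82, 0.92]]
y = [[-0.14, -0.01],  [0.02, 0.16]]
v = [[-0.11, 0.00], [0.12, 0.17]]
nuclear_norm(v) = 0.30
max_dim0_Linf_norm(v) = 0.17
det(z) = 1.18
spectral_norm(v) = 0.22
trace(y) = 0.02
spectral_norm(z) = 1.56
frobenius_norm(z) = 1.74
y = z @ v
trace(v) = 0.06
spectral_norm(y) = 0.17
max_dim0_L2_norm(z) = 1.47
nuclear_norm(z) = 2.32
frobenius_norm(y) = 0.21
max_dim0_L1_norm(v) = 0.23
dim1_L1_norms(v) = [0.11, 0.29]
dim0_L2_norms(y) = [0.14, 0.16]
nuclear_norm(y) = 0.30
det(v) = -0.02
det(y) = -0.02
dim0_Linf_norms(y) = [0.14, 0.16]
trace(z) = 2.14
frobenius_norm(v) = 0.24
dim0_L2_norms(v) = [0.16, 0.17]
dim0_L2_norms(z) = [1.47, 0.92]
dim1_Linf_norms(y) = [0.14, 0.16]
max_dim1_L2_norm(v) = 0.21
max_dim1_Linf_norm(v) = 0.17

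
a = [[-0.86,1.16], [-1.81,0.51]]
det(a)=1.661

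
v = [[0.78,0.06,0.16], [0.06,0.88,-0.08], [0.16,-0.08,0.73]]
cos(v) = [[0.70, -0.04, -0.11], [-0.04, 0.63, 0.05], [-0.11, 0.05, 0.73]]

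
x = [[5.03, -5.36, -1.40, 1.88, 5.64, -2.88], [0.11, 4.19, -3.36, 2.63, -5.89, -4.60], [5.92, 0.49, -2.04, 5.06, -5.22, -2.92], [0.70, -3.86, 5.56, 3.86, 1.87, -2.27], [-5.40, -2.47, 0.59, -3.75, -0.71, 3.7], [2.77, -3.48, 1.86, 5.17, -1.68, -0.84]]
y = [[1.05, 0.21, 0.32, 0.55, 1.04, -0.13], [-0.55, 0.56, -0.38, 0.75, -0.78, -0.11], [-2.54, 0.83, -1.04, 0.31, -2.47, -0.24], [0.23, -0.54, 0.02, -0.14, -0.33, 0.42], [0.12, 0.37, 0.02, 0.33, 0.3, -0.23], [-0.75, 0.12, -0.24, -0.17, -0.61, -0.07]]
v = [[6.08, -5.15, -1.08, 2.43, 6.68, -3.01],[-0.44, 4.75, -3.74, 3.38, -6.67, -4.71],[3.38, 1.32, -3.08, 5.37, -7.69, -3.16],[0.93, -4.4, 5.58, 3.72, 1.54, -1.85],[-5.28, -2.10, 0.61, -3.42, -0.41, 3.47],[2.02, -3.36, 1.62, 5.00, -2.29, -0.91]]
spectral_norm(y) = 4.33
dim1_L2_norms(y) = [1.63, 1.39, 3.8, 0.81, 0.64, 1.02]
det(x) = -19084.28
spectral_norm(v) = 15.94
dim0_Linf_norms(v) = [6.08, 5.15, 5.58, 5.37, 7.69, 4.71]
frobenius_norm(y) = 4.60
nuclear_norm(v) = 45.35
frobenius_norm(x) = 21.89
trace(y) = 0.66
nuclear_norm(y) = 6.43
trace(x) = 9.49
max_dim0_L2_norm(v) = 12.49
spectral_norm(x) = 14.96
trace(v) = 10.15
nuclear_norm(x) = 44.10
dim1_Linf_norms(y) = [1.05, 0.78, 2.54, 0.54, 0.37, 0.75]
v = x + y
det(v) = -13425.75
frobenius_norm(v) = 23.16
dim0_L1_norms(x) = [19.93, 19.85, 14.81, 22.35, 21.01, 17.21]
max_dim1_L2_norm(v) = 11.15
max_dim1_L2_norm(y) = 3.8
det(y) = -0.00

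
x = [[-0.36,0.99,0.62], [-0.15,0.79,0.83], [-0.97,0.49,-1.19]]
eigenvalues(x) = [(-1.18+0j), (0.21+0.07j), (0.21-0.07j)]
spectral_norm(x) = 1.72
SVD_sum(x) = [[0.17, 0.35, 0.79], [0.19, 0.40, 0.93], [-0.2, -0.42, -0.95]] + [[-0.54, 0.64, -0.17], [-0.33, 0.39, -0.10], [-0.77, 0.91, -0.24]] + [[0.01, 0.01, -0.01], [-0.01, -0.01, 0.01], [-0.00, -0.00, 0.00]]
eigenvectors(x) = [[(0.2+0j), -0.74+0.00j, (-0.74-0j)], [0.39+0.00j, (-0.61-0.04j), (-0.61+0.04j)], [(-0.9+0j), (0.29-0.03j), (0.29+0.03j)]]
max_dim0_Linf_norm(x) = 1.19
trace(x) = -0.76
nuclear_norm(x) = 3.31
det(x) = -0.06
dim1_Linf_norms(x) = [0.99, 0.83, 1.19]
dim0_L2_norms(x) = [1.05, 1.36, 1.58]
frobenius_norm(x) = 2.33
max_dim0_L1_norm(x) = 2.64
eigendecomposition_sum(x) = [[0.25-0.00j, -0.19+0.00j, (0.24+0j)],[0.49-0.00j, -0.36+0.00j, (0.47+0j)],[-1.12+0.00j, (0.83-0j), -1.08-0.00j]] + [[(-0.31+1.34j), 0.59-1.81j, (0.19-0.49j)], [-0.32+1.10j, 0.58-1.48j, 0.18-0.40j], [0.07-0.55j, (-0.17+0.75j), (-0.06+0.2j)]] + [[-0.31-1.34j, (0.59+1.81j), 0.19+0.49j],[(-0.32-1.1j), (0.58+1.48j), (0.18+0.4j)],[0.07+0.55j, (-0.17-0.75j), -0.06-0.20j]]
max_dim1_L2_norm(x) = 1.61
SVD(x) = [[-0.51, 0.54, -0.67],[-0.6, 0.33, 0.73],[0.62, 0.77, 0.15]] @ diag([1.720061972389771, 1.5708608610933543, 0.021976492523967234]) @ [[-0.19, -0.39, -0.90],[-0.63, 0.75, -0.20],[-0.75, -0.53, 0.39]]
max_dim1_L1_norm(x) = 2.65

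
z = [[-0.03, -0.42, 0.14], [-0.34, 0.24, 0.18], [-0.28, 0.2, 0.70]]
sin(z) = [[-0.03, -0.41, 0.14], [-0.32, 0.22, 0.16], [-0.24, 0.16, 0.64]]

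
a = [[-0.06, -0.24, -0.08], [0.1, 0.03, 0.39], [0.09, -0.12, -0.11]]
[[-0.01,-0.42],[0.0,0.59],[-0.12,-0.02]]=a@ [[-0.83, 2.12], [0.16, 0.92], [0.21, 0.89]]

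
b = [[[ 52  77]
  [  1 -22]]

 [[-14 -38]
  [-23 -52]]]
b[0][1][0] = 1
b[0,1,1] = -22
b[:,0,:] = [[52, 77], [-14, -38]]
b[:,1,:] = [[1, -22], [-23, -52]]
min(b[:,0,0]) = -14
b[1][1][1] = -52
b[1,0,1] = -38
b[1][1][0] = -23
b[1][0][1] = -38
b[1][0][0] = -14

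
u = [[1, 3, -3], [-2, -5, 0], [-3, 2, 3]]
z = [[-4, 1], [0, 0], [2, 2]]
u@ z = [[-10, -5], [8, -2], [18, 3]]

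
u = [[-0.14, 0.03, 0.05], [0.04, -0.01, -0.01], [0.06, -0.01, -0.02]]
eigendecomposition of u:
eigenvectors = [[-0.89, 0.37, -0.01], [0.25, 0.6, -0.87], [0.38, 0.71, 0.48]]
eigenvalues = [-0.17, 0.0, -0.0]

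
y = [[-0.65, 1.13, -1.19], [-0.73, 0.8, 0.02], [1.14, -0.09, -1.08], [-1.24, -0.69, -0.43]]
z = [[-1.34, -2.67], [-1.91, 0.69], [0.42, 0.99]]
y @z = [[-1.79, 1.34], [-0.54, 2.52], [-1.81, -4.18], [2.80, 2.41]]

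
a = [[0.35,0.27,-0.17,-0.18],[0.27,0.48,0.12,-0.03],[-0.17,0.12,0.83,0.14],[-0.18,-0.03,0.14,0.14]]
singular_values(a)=[0.93, 0.71, 0.16, 0.0]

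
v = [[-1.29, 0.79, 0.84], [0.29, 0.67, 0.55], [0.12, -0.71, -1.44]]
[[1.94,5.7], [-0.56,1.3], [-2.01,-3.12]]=v @ [[-1.31, -2.46],[-2.22, 2.35],[2.38, 0.80]]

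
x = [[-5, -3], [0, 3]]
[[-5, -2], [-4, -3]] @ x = [[25, 9], [20, 3]]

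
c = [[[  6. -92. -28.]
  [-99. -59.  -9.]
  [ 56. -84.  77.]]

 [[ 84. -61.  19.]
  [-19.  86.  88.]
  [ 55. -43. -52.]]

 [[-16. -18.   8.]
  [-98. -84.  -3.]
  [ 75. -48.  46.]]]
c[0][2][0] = 56.0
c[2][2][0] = 75.0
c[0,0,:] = [6.0, -92.0, -28.0]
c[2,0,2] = 8.0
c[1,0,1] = -61.0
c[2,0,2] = 8.0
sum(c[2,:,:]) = -138.0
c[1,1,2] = 88.0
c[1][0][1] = -61.0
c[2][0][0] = -16.0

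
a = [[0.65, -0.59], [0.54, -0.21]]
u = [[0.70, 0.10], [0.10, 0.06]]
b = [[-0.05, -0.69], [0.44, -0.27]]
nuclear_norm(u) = 0.76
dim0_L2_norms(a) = [0.85, 0.63]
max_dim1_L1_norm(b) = 0.74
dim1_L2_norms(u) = [0.71, 0.12]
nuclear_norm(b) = 1.17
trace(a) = 0.44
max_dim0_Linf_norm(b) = 0.69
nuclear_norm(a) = 1.21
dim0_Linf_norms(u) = [0.7, 0.1]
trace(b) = -0.32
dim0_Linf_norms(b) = [0.44, 0.69]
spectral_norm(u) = 0.72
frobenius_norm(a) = 1.05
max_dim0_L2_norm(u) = 0.71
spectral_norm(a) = 1.04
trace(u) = 0.76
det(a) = 0.18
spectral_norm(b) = 0.75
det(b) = 0.32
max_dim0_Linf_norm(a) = 0.65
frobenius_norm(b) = 0.86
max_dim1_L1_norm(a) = 1.24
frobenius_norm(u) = 0.72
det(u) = 0.03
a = u + b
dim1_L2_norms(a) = [0.88, 0.58]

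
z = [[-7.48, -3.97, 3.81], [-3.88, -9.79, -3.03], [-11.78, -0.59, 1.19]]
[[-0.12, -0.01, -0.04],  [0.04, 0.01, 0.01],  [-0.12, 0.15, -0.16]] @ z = [[1.41,  0.6,  -0.47], [-0.46,  -0.26,  0.13], [2.2,  -0.90,  -1.1]]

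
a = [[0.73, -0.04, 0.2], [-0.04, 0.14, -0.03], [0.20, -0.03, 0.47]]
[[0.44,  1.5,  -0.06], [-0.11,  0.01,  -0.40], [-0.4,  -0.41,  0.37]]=a @ [[0.91, 2.61, -0.46], [-0.81, 0.37, -2.79], [-1.3, -1.96, 0.81]]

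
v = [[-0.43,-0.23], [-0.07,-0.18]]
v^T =[[-0.43,-0.07],  [-0.23,-0.18]]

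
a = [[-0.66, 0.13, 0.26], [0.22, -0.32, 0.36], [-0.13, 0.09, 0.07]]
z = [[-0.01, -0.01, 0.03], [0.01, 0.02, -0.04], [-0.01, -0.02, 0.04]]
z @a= [[0.00, 0.0, -0.0], [0.0, -0.01, 0.01], [-0.00, 0.01, -0.01]]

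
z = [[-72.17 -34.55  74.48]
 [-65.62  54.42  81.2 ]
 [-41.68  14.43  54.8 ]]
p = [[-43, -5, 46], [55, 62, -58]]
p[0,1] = -5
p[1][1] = 62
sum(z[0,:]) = -32.239999999999995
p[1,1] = 62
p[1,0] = 55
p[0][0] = -43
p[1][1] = 62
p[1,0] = 55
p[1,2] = -58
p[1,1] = 62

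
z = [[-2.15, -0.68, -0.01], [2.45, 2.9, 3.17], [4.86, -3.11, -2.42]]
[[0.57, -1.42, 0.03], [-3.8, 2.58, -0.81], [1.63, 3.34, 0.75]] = z@[[-0.21, 0.75, 0.01], [-0.16, -0.29, -0.07], [-0.89, 0.50, -0.2]]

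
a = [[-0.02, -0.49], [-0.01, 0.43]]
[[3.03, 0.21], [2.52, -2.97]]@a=[[-0.06, -1.39], [-0.02, -2.51]]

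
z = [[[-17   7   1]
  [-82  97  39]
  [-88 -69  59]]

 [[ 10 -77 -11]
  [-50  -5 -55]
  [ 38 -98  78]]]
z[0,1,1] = 97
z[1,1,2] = -55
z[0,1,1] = 97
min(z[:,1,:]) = -82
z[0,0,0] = -17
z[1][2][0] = 38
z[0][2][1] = -69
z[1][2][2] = 78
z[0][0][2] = 1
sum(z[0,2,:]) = -98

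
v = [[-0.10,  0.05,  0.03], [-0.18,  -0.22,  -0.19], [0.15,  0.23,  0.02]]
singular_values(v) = [0.42, 0.12, 0.11]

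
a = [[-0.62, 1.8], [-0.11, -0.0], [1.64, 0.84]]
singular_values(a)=[2.0, 1.74]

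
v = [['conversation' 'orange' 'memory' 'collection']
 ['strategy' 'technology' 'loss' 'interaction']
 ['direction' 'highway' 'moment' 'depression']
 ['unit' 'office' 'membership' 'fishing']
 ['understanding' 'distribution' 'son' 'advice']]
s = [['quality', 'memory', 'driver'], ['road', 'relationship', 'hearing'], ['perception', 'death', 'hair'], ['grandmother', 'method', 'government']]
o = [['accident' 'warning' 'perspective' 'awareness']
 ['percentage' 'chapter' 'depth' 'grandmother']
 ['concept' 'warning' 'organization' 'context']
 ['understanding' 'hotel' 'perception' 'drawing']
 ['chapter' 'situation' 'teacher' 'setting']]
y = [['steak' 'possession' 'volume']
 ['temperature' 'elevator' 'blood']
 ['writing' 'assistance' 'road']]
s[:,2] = ['driver', 'hearing', 'hair', 'government']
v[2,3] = 'depression'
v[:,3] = ['collection', 'interaction', 'depression', 'fishing', 'advice']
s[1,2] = 'hearing'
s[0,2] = 'driver'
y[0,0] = 'steak'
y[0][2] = 'volume'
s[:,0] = ['quality', 'road', 'perception', 'grandmother']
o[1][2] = 'depth'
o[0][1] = 'warning'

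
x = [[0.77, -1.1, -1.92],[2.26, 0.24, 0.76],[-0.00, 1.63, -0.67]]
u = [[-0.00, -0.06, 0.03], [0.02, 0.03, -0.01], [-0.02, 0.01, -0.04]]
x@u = [[0.02, -0.1, 0.11], [-0.01, -0.12, 0.03], [0.05, 0.04, 0.01]]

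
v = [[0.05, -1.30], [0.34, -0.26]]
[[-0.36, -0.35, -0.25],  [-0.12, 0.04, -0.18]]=v@[[-0.14, 0.34, -0.40],[0.27, 0.28, 0.18]]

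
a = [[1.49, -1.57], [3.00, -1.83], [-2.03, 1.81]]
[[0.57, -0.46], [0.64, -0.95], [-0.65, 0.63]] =a @ [[-0.02, -0.33], [-0.38, -0.02]]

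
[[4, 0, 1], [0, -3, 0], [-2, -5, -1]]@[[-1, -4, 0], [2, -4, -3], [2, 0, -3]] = [[-2, -16, -3], [-6, 12, 9], [-10, 28, 18]]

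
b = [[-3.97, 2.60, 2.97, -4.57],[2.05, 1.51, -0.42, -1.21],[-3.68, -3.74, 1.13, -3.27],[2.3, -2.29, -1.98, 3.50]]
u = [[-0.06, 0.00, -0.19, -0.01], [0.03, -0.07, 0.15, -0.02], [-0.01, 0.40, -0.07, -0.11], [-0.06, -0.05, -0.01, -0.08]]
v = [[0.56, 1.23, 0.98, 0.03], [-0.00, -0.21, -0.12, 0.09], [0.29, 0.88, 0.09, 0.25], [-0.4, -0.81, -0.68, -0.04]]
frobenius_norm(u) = 0.51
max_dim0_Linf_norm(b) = 4.57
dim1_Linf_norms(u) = [0.19, 0.15, 0.4, 0.08]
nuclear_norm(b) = 17.16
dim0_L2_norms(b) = [6.23, 5.32, 3.77, 6.73]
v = b @ u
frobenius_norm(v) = 2.25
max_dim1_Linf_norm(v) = 1.23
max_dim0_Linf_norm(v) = 1.23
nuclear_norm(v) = 2.82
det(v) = -0.00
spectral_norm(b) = 9.61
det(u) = 0.00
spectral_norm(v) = 2.19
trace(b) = 2.17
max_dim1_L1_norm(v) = 2.8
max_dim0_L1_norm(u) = 0.52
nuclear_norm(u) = 0.79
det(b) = -2.42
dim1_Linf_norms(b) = [4.57, 2.05, 3.74, 3.5]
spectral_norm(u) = 0.44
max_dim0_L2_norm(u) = 0.41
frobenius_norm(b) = 11.25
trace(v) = 0.40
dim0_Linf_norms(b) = [3.97, 3.74, 2.97, 4.57]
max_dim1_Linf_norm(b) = 4.57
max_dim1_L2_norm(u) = 0.42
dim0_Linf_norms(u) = [0.06, 0.4, 0.19, 0.11]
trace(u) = -0.28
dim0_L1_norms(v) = [1.25, 3.13, 1.87, 0.41]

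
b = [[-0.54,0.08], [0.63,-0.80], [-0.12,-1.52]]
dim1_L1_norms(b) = [0.62, 1.43, 1.64]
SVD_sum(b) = [[-0.03,0.16], [0.14,-0.88], [0.23,-1.46]] + [[-0.51, -0.08], [0.49, 0.08], [-0.35, -0.06]]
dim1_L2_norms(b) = [0.55, 1.02, 1.52]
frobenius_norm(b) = 1.91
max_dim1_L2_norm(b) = 1.52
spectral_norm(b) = 1.74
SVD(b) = [[0.09, 0.65], [-0.51, -0.62], [-0.85, 0.44]] @ diag([1.7361950510713908, 0.8033223167790187]) @ [[-0.16, 0.99],  [-0.99, -0.16]]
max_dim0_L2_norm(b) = 1.72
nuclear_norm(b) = 2.54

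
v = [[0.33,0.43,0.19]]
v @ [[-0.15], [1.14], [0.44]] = [[0.52]]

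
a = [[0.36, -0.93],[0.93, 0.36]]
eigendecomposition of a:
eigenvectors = [[0.71j, 0.00-0.71j], [0.71+0.00j, (0.71-0j)]]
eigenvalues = [(0.36+0.93j), (0.36-0.93j)]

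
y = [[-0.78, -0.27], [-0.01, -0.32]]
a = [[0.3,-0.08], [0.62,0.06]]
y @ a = [[-0.40, 0.05], [-0.20, -0.02]]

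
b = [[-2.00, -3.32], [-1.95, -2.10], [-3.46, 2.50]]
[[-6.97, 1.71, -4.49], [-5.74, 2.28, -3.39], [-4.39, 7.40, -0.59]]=b@[[1.94, -1.75, 0.8], [0.93, 0.54, 0.87]]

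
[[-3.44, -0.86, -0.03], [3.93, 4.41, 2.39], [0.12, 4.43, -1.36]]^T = [[-3.44, 3.93, 0.12],  [-0.86, 4.41, 4.43],  [-0.03, 2.39, -1.36]]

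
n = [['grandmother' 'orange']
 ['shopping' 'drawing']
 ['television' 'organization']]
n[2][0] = 'television'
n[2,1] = 'organization'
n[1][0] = 'shopping'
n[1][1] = 'drawing'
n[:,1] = ['orange', 'drawing', 'organization']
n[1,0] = 'shopping'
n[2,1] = 'organization'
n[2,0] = 'television'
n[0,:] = ['grandmother', 'orange']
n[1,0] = 'shopping'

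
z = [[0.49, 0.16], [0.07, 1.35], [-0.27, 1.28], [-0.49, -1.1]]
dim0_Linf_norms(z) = [0.49, 1.35]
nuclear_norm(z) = 2.90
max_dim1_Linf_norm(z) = 1.35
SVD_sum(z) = [[0.02,0.20], [0.12,1.35], [0.11,1.25], [-0.10,-1.13]] + [[0.47, -0.04], [-0.05, 0.0], [-0.38, 0.03], [-0.39, 0.03]]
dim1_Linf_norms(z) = [0.49, 1.35, 1.28, 1.1]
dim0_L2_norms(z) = [0.75, 2.17]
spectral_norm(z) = 2.17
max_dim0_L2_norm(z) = 2.17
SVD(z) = [[-0.09, 0.65],[-0.62, -0.07],[-0.58, -0.53],[0.52, -0.54]] @ diag([2.174550814731097, 0.7251405064898276]) @ [[-0.09, -1.00], [1.0, -0.09]]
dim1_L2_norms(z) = [0.52, 1.35, 1.31, 1.2]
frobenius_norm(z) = 2.29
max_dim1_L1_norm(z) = 1.59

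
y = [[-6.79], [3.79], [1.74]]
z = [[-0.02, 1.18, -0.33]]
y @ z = [[0.14, -8.01, 2.24], [-0.08, 4.47, -1.25], [-0.03, 2.05, -0.57]]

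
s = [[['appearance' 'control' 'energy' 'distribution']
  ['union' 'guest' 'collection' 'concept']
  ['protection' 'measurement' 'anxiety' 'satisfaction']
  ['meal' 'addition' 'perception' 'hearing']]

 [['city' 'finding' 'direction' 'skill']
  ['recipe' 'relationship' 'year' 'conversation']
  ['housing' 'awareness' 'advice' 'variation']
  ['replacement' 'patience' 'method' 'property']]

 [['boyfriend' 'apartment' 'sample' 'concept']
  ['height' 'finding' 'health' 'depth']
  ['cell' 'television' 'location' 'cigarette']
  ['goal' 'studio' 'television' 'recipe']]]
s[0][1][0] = 'union'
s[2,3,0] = 'goal'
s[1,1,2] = 'year'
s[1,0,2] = 'direction'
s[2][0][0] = 'boyfriend'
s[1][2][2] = 'advice'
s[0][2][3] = 'satisfaction'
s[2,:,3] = ['concept', 'depth', 'cigarette', 'recipe']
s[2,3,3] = 'recipe'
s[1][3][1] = 'patience'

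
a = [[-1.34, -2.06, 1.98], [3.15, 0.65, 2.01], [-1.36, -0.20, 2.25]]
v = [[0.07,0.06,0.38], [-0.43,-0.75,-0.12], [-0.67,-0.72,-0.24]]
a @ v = [[-0.53, 0.04, -0.74], [-1.41, -1.75, 0.64], [-1.52, -1.55, -1.03]]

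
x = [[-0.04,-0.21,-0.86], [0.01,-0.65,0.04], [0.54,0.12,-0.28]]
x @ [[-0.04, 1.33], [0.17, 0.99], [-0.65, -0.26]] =[[0.52, -0.04], [-0.14, -0.64], [0.18, 0.91]]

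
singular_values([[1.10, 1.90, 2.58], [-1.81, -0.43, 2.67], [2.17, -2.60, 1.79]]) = [4.22, 3.47, 2.63]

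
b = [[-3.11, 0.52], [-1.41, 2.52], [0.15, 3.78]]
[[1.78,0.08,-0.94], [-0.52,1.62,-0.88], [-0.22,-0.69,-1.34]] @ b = [[-5.79, -2.43], [-0.8, 0.49], [1.46, -6.92]]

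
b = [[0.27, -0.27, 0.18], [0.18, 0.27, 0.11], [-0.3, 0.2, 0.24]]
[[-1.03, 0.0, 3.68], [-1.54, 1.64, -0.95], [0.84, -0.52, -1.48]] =b @ [[-4.98, 3.88, 3.33], [-1.91, 3.63, -7.48], [-1.13, -0.35, 4.24]]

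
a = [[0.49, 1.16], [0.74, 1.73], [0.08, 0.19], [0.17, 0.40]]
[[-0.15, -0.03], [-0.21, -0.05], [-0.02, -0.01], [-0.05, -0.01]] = a@ [[0.46, 0.12],[-0.32, -0.08]]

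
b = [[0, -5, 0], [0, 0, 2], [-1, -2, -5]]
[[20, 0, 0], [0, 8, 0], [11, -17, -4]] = b@ [[-3, -3, 4], [-4, 0, 0], [0, 4, 0]]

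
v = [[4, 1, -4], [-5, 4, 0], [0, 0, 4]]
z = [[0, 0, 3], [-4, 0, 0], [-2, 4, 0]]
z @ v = [[0, 0, 12], [-16, -4, 16], [-28, 14, 8]]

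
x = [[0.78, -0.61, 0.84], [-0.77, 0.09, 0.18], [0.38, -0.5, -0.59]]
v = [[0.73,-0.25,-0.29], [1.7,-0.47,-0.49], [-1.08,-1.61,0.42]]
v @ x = [[0.65, -0.32, 0.74], [1.5, -0.83, 1.63], [0.56, 0.3, -1.44]]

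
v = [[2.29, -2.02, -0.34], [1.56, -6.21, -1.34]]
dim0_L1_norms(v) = [3.85, 8.23, 1.68]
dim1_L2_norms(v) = [3.07, 6.54]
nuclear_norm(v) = 8.66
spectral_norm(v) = 7.04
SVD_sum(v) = [[0.88, -2.48, -0.52], [2.14, -6.02, -1.27]] + [[1.41, 0.46, 0.18], [-0.58, -0.19, -0.07]]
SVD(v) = [[-0.38, -0.92], [-0.92, 0.38]] @ diag([7.044662365587169, 1.614351930305099]) @ [[-0.33, 0.92, 0.19], [-0.94, -0.31, -0.12]]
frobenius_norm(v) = 7.23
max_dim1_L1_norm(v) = 9.11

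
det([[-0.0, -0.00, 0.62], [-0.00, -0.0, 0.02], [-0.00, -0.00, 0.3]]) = 0.000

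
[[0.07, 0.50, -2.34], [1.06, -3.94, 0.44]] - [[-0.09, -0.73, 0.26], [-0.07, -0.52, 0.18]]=[[0.16,  1.23,  -2.60], [1.13,  -3.42,  0.26]]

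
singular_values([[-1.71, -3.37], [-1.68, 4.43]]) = [5.58, 2.37]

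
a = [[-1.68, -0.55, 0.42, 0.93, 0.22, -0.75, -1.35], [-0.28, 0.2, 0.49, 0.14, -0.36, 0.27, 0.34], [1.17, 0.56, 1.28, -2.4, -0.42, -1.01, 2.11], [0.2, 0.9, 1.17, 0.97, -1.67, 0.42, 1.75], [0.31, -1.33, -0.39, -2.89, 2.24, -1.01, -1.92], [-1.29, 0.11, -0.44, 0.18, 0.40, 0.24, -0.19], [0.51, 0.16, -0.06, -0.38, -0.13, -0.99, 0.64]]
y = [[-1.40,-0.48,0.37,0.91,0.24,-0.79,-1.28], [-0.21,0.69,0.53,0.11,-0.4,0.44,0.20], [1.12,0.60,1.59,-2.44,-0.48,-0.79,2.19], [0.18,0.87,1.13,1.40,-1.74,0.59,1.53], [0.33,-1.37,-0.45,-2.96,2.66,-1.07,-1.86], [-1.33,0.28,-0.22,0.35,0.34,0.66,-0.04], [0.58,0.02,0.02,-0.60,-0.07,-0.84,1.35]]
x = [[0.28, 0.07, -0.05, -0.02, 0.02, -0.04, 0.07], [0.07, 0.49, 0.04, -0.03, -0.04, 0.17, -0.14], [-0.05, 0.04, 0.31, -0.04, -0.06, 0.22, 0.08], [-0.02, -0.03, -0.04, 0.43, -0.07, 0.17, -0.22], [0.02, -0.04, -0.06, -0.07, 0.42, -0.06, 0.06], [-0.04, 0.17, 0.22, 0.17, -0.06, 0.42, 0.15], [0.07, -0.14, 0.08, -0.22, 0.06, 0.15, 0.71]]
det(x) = -0.00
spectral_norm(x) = 0.89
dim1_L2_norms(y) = [2.34, 1.1, 3.97, 3.12, 4.76, 1.6, 1.8]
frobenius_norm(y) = 7.78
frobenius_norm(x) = 1.39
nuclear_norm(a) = 13.93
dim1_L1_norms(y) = [5.47, 2.58, 9.21, 7.44, 10.7, 3.22, 3.48]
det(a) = 0.00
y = a + x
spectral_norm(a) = 5.35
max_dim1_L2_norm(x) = 0.78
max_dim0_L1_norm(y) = 8.77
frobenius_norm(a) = 7.44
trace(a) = 3.89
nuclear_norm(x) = 3.06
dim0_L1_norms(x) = [0.55, 0.98, 0.8, 0.98, 0.73, 1.23, 1.43]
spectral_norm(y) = 5.69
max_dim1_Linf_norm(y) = 2.96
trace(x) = 3.06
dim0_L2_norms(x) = [0.31, 0.55, 0.4, 0.52, 0.44, 0.56, 0.78]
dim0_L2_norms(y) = [2.35, 1.94, 2.12, 4.24, 3.27, 2.02, 3.75]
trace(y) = 6.95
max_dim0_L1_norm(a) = 8.3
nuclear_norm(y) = 15.09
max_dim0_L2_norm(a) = 4.01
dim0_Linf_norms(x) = [0.28, 0.49, 0.31, 0.43, 0.42, 0.42, 0.71]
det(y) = -4.10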